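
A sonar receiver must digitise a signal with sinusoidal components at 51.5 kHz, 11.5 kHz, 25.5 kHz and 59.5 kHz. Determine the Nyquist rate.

Highest-frequency component: 59.5 kHz.
Nyquist rate = 2 × 59.5 kHz = 119 kHz.

119 kHz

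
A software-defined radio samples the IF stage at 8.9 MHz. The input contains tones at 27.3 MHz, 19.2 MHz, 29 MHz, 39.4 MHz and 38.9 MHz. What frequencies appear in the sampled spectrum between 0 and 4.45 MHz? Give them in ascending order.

fs/2 = 4.45 MHz.
27.3 MHz mod fs = 0.6 MHz.
0.6 MHz ≤ fs/2 = 4.45 MHz, appears at 0.6 MHz.
19.2 MHz mod fs = 1.4 MHz.
1.4 MHz ≤ fs/2 = 4.45 MHz, appears at 1.4 MHz.
29 MHz mod fs = 2.3 MHz.
2.3 MHz ≤ fs/2 = 4.45 MHz, appears at 2.3 MHz.
39.4 MHz mod fs = 3.8 MHz.
3.8 MHz ≤ fs/2 = 4.45 MHz, appears at 3.8 MHz.
38.9 MHz mod fs = 3.3 MHz.
3.3 MHz ≤ fs/2 = 4.45 MHz, appears at 3.3 MHz.
Distinct values: {0.6 MHz, 1.4 MHz, 2.3 MHz, 3.3 MHz, 3.8 MHz}.

0.6 MHz, 1.4 MHz, 2.3 MHz, 3.3 MHz, 3.8 MHz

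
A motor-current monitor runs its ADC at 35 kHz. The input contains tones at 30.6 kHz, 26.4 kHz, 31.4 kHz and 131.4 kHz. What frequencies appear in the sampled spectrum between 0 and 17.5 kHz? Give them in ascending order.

3.6 kHz, 4.4 kHz, 8.6 kHz

fs/2 = 17.5 kHz.
30.6 kHz > fs/2 = 17.5 kHz, folds to fs − 30.6 kHz = 4.4 kHz.
26.4 kHz > fs/2 = 17.5 kHz, folds to fs − 26.4 kHz = 8.6 kHz.
31.4 kHz > fs/2 = 17.5 kHz, folds to fs − 31.4 kHz = 3.6 kHz.
131.4 kHz mod fs = 26.4 kHz.
26.4 kHz > fs/2 = 17.5 kHz, folds to fs − 26.4 kHz = 8.6 kHz.
Distinct values: {3.6 kHz, 4.4 kHz, 8.6 kHz}.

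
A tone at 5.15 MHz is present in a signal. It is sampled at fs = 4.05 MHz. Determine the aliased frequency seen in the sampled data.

1.1 MHz

5.15 MHz mod fs = 1.1 MHz.
1.1 MHz ≤ fs/2 = 2.025 MHz, appears at 1.1 MHz.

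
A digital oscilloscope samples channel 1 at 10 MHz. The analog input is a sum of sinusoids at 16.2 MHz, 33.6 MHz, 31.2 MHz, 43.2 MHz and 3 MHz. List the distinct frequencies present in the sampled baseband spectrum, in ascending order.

fs/2 = 5 MHz.
16.2 MHz mod fs = 6.2 MHz.
6.2 MHz > fs/2 = 5 MHz, folds to fs − 6.2 MHz = 3.8 MHz.
33.6 MHz mod fs = 3.6 MHz.
3.6 MHz ≤ fs/2 = 5 MHz, appears at 3.6 MHz.
31.2 MHz mod fs = 1.2 MHz.
1.2 MHz ≤ fs/2 = 5 MHz, appears at 1.2 MHz.
43.2 MHz mod fs = 3.2 MHz.
3.2 MHz ≤ fs/2 = 5 MHz, appears at 3.2 MHz.
3 MHz ≤ fs/2 = 5 MHz, passes unchanged.
Distinct values: {1.2 MHz, 3 MHz, 3.2 MHz, 3.6 MHz, 3.8 MHz}.

1.2 MHz, 3 MHz, 3.2 MHz, 3.6 MHz, 3.8 MHz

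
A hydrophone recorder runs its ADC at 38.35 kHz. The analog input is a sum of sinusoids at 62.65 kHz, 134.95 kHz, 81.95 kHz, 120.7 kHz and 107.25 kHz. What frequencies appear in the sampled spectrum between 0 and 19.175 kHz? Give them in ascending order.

fs/2 = 19.175 kHz.
62.65 kHz mod fs = 24.3 kHz.
24.3 kHz > fs/2 = 19.175 kHz, folds to fs − 24.3 kHz = 14.05 kHz.
134.95 kHz mod fs = 19.9 kHz.
19.9 kHz > fs/2 = 19.175 kHz, folds to fs − 19.9 kHz = 18.45 kHz.
81.95 kHz mod fs = 5.25 kHz.
5.25 kHz ≤ fs/2 = 19.175 kHz, appears at 5.25 kHz.
120.7 kHz mod fs = 5.65 kHz.
5.65 kHz ≤ fs/2 = 19.175 kHz, appears at 5.65 kHz.
107.25 kHz mod fs = 30.55 kHz.
30.55 kHz > fs/2 = 19.175 kHz, folds to fs − 30.55 kHz = 7.8 kHz.
Distinct values: {5.25 kHz, 5.65 kHz, 7.8 kHz, 14.05 kHz, 18.45 kHz}.

5.25 kHz, 5.65 kHz, 7.8 kHz, 14.05 kHz, 18.45 kHz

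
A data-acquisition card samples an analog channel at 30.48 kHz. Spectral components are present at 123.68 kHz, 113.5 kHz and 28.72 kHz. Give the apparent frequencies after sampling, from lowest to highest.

1.76 kHz, 8.42 kHz

fs/2 = 15.24 kHz.
123.68 kHz mod fs = 1.76 kHz.
1.76 kHz ≤ fs/2 = 15.24 kHz, appears at 1.76 kHz.
113.5 kHz mod fs = 22.06 kHz.
22.06 kHz > fs/2 = 15.24 kHz, folds to fs − 22.06 kHz = 8.42 kHz.
28.72 kHz > fs/2 = 15.24 kHz, folds to fs − 28.72 kHz = 1.76 kHz.
Distinct values: {1.76 kHz, 8.42 kHz}.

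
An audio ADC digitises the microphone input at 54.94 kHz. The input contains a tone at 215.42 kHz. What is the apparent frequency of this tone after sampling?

4.34 kHz

215.42 kHz mod fs = 50.6 kHz.
50.6 kHz > fs/2 = 27.47 kHz, folds to fs − 50.6 kHz = 4.34 kHz.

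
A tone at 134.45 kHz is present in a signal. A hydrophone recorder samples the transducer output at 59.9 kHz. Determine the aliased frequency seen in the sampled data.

14.65 kHz

134.45 kHz mod fs = 14.65 kHz.
14.65 kHz ≤ fs/2 = 29.95 kHz, appears at 14.65 kHz.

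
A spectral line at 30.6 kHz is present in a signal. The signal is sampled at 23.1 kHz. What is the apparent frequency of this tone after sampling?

7.5 kHz

30.6 kHz mod fs = 7.5 kHz.
7.5 kHz ≤ fs/2 = 11.55 kHz, appears at 7.5 kHz.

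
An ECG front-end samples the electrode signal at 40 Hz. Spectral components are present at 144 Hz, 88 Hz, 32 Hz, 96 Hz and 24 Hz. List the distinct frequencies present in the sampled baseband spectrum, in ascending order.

fs/2 = 20 Hz.
144 Hz mod fs = 24 Hz.
24 Hz > fs/2 = 20 Hz, folds to fs − 24 Hz = 16 Hz.
88 Hz mod fs = 8 Hz.
8 Hz ≤ fs/2 = 20 Hz, appears at 8 Hz.
32 Hz > fs/2 = 20 Hz, folds to fs − 32 Hz = 8 Hz.
96 Hz mod fs = 16 Hz.
16 Hz ≤ fs/2 = 20 Hz, appears at 16 Hz.
24 Hz > fs/2 = 20 Hz, folds to fs − 24 Hz = 16 Hz.
Distinct values: {8 Hz, 16 Hz}.

8 Hz, 16 Hz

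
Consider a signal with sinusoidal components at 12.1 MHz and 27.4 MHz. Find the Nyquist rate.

Highest-frequency component: 27.4 MHz.
Nyquist rate = 2 × 27.4 MHz = 54.8 MHz.

54.8 MHz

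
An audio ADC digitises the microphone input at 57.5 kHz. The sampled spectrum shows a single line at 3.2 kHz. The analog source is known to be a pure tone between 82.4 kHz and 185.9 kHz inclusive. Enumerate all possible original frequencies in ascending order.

111.8 kHz, 118.2 kHz, 169.3 kHz, 175.7 kHz

Frequencies that alias to 3.2 kHz are k·fs ± 3.2 kHz for integer k ≥ 0.
k=0: 3.2 kHz.
k=1: 54.3 kHz, 60.7 kHz.
k=2: 111.8 kHz, 118.2 kHz.
k=3: 169.3 kHz, 175.7 kHz.
k=4: 226.8 kHz, 233.2 kHz.
Within [82.4 kHz, 185.9 kHz]: 111.8 kHz, 118.2 kHz, 169.3 kHz, 175.7 kHz.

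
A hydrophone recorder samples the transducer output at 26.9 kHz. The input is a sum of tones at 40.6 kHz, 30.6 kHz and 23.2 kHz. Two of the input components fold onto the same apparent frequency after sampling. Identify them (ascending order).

fs/2 = 13.45 kHz.
40.6 kHz mod fs = 13.7 kHz.
13.7 kHz > fs/2 = 13.45 kHz, folds to fs − 13.7 kHz = 13.2 kHz.
30.6 kHz mod fs = 3.7 kHz.
3.7 kHz ≤ fs/2 = 13.45 kHz, appears at 3.7 kHz.
23.2 kHz > fs/2 = 13.45 kHz, folds to fs − 23.2 kHz = 3.7 kHz.
23.2 kHz and 30.6 kHz both map to 3.7 kHz.

23.2 kHz, 30.6 kHz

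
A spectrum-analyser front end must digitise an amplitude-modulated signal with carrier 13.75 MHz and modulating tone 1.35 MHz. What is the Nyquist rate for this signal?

30.2 MHz

AM sidebands sit at fc ± fm = 12.4 MHz and 15.1 MHz.
Highest-frequency component: 15.1 MHz.
Nyquist rate = 2 × 15.1 MHz = 30.2 MHz.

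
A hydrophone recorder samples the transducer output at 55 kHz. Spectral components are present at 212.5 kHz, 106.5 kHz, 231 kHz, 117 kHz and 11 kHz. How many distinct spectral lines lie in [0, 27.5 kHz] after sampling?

4

fs/2 = 27.5 kHz.
212.5 kHz mod fs = 47.5 kHz.
47.5 kHz > fs/2 = 27.5 kHz, folds to fs − 47.5 kHz = 7.5 kHz.
106.5 kHz mod fs = 51.5 kHz.
51.5 kHz > fs/2 = 27.5 kHz, folds to fs − 51.5 kHz = 3.5 kHz.
231 kHz mod fs = 11 kHz.
11 kHz ≤ fs/2 = 27.5 kHz, appears at 11 kHz.
117 kHz mod fs = 7 kHz.
7 kHz ≤ fs/2 = 27.5 kHz, appears at 7 kHz.
11 kHz ≤ fs/2 = 27.5 kHz, passes unchanged.
Distinct values: {3.5 kHz, 7 kHz, 7.5 kHz, 11 kHz} → 4.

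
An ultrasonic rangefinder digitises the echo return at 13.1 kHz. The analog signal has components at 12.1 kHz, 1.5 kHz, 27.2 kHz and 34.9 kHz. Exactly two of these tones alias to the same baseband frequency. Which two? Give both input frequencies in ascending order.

12.1 kHz, 27.2 kHz

fs/2 = 6.55 kHz.
12.1 kHz > fs/2 = 6.55 kHz, folds to fs − 12.1 kHz = 1 kHz.
1.5 kHz ≤ fs/2 = 6.55 kHz, passes unchanged.
27.2 kHz mod fs = 1 kHz.
1 kHz ≤ fs/2 = 6.55 kHz, appears at 1 kHz.
34.9 kHz mod fs = 8.7 kHz.
8.7 kHz > fs/2 = 6.55 kHz, folds to fs − 8.7 kHz = 4.4 kHz.
12.1 kHz and 27.2 kHz both map to 1 kHz.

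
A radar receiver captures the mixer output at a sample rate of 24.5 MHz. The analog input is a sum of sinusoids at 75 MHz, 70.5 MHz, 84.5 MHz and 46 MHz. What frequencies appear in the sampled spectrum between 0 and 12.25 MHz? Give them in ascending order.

fs/2 = 12.25 MHz.
75 MHz mod fs = 1.5 MHz.
1.5 MHz ≤ fs/2 = 12.25 MHz, appears at 1.5 MHz.
70.5 MHz mod fs = 21.5 MHz.
21.5 MHz > fs/2 = 12.25 MHz, folds to fs − 21.5 MHz = 3 MHz.
84.5 MHz mod fs = 11 MHz.
11 MHz ≤ fs/2 = 12.25 MHz, appears at 11 MHz.
46 MHz mod fs = 21.5 MHz.
21.5 MHz > fs/2 = 12.25 MHz, folds to fs − 21.5 MHz = 3 MHz.
Distinct values: {1.5 MHz, 3 MHz, 11 MHz}.

1.5 MHz, 3 MHz, 11 MHz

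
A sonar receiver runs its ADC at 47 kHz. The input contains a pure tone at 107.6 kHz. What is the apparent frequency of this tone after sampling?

13.6 kHz

107.6 kHz mod fs = 13.6 kHz.
13.6 kHz ≤ fs/2 = 23.5 kHz, appears at 13.6 kHz.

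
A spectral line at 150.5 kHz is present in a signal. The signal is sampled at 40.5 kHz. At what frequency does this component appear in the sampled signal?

150.5 kHz mod fs = 29 kHz.
29 kHz > fs/2 = 20.25 kHz, folds to fs − 29 kHz = 11.5 kHz.

11.5 kHz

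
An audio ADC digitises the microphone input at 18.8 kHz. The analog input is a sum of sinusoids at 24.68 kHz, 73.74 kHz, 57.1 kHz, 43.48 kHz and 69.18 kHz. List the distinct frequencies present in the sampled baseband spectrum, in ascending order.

0.7 kHz, 1.46 kHz, 5.88 kHz, 6.02 kHz

fs/2 = 9.4 kHz.
24.68 kHz mod fs = 5.88 kHz.
5.88 kHz ≤ fs/2 = 9.4 kHz, appears at 5.88 kHz.
73.74 kHz mod fs = 17.34 kHz.
17.34 kHz > fs/2 = 9.4 kHz, folds to fs − 17.34 kHz = 1.46 kHz.
57.1 kHz mod fs = 0.7 kHz.
0.7 kHz ≤ fs/2 = 9.4 kHz, appears at 0.7 kHz.
43.48 kHz mod fs = 5.88 kHz.
5.88 kHz ≤ fs/2 = 9.4 kHz, appears at 5.88 kHz.
69.18 kHz mod fs = 12.78 kHz.
12.78 kHz > fs/2 = 9.4 kHz, folds to fs − 12.78 kHz = 6.02 kHz.
Distinct values: {0.7 kHz, 1.46 kHz, 5.88 kHz, 6.02 kHz}.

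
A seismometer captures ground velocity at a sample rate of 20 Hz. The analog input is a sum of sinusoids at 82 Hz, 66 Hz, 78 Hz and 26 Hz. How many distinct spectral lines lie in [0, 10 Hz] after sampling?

2

fs/2 = 10 Hz.
82 Hz mod fs = 2 Hz.
2 Hz ≤ fs/2 = 10 Hz, appears at 2 Hz.
66 Hz mod fs = 6 Hz.
6 Hz ≤ fs/2 = 10 Hz, appears at 6 Hz.
78 Hz mod fs = 18 Hz.
18 Hz > fs/2 = 10 Hz, folds to fs − 18 Hz = 2 Hz.
26 Hz mod fs = 6 Hz.
6 Hz ≤ fs/2 = 10 Hz, appears at 6 Hz.
Distinct values: {2 Hz, 6 Hz} → 2.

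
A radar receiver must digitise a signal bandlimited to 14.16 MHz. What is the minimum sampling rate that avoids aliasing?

Nyquist rate = 2 × 14.16 MHz = 28.32 MHz.

28.32 MHz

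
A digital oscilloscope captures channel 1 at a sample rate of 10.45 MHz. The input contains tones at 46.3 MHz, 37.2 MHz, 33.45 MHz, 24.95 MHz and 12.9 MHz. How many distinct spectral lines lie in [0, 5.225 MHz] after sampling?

fs/2 = 5.225 MHz.
46.3 MHz mod fs = 4.5 MHz.
4.5 MHz ≤ fs/2 = 5.225 MHz, appears at 4.5 MHz.
37.2 MHz mod fs = 5.85 MHz.
5.85 MHz > fs/2 = 5.225 MHz, folds to fs − 5.85 MHz = 4.6 MHz.
33.45 MHz mod fs = 2.1 MHz.
2.1 MHz ≤ fs/2 = 5.225 MHz, appears at 2.1 MHz.
24.95 MHz mod fs = 4.05 MHz.
4.05 MHz ≤ fs/2 = 5.225 MHz, appears at 4.05 MHz.
12.9 MHz mod fs = 2.45 MHz.
2.45 MHz ≤ fs/2 = 5.225 MHz, appears at 2.45 MHz.
Distinct values: {2.1 MHz, 2.45 MHz, 4.05 MHz, 4.5 MHz, 4.6 MHz} → 5.

5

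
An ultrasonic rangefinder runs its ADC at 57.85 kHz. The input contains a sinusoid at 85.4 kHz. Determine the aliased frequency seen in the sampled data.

27.55 kHz

85.4 kHz mod fs = 27.55 kHz.
27.55 kHz ≤ fs/2 = 28.925 kHz, appears at 27.55 kHz.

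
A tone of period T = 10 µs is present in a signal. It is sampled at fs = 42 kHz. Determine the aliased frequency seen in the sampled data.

T = 10 µs → f = 1/T = 100 kHz.
100 kHz mod fs = 16 kHz.
16 kHz ≤ fs/2 = 21 kHz, appears at 16 kHz.

16 kHz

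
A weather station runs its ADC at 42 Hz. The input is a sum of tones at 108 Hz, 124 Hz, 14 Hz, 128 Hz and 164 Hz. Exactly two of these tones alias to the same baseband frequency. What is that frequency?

fs/2 = 21 Hz.
108 Hz mod fs = 24 Hz.
24 Hz > fs/2 = 21 Hz, folds to fs − 24 Hz = 18 Hz.
124 Hz mod fs = 40 Hz.
40 Hz > fs/2 = 21 Hz, folds to fs − 40 Hz = 2 Hz.
14 Hz ≤ fs/2 = 21 Hz, passes unchanged.
128 Hz mod fs = 2 Hz.
2 Hz ≤ fs/2 = 21 Hz, appears at 2 Hz.
164 Hz mod fs = 38 Hz.
38 Hz > fs/2 = 21 Hz, folds to fs − 38 Hz = 4 Hz.
124 Hz and 128 Hz both map to 2 Hz.

2 Hz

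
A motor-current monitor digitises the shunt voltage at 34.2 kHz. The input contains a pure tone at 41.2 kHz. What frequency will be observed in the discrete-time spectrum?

7 kHz

41.2 kHz mod fs = 7 kHz.
7 kHz ≤ fs/2 = 17.1 kHz, appears at 7 kHz.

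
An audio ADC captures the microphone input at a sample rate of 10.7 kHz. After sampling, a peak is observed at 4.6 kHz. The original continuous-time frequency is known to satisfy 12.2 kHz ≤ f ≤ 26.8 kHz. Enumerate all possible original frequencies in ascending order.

Frequencies that alias to 4.6 kHz are k·fs ± 4.6 kHz for integer k ≥ 0.
k=0: 4.6 kHz.
k=1: 6.1 kHz, 15.3 kHz.
k=2: 16.8 kHz, 26 kHz.
k=3: 27.5 kHz, 36.7 kHz.
Within [12.2 kHz, 26.8 kHz]: 15.3 kHz, 16.8 kHz, 26 kHz.

15.3 kHz, 16.8 kHz, 26 kHz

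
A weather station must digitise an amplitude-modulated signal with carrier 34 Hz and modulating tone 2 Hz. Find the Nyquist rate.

72 Hz

AM sidebands sit at fc ± fm = 32 Hz and 36 Hz.
Highest-frequency component: 36 Hz.
Nyquist rate = 2 × 36 Hz = 72 Hz.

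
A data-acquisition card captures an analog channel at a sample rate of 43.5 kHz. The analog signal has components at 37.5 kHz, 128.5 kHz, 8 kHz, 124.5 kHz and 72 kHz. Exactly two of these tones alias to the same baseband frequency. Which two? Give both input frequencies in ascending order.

fs/2 = 21.75 kHz.
37.5 kHz > fs/2 = 21.75 kHz, folds to fs − 37.5 kHz = 6 kHz.
128.5 kHz mod fs = 41.5 kHz.
41.5 kHz > fs/2 = 21.75 kHz, folds to fs − 41.5 kHz = 2 kHz.
8 kHz ≤ fs/2 = 21.75 kHz, passes unchanged.
124.5 kHz mod fs = 37.5 kHz.
37.5 kHz > fs/2 = 21.75 kHz, folds to fs − 37.5 kHz = 6 kHz.
72 kHz mod fs = 28.5 kHz.
28.5 kHz > fs/2 = 21.75 kHz, folds to fs − 28.5 kHz = 15 kHz.
37.5 kHz and 124.5 kHz both map to 6 kHz.

37.5 kHz, 124.5 kHz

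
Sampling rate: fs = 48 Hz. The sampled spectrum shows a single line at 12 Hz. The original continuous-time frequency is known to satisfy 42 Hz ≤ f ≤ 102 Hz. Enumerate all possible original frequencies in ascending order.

60 Hz, 84 Hz

Frequencies that alias to 12 Hz are k·fs ± 12 Hz for integer k ≥ 0.
k=0: 12 Hz.
k=1: 36 Hz, 60 Hz.
k=2: 84 Hz, 108 Hz.
k=3: 132 Hz, 156 Hz.
Within [42 Hz, 102 Hz]: 60 Hz, 84 Hz.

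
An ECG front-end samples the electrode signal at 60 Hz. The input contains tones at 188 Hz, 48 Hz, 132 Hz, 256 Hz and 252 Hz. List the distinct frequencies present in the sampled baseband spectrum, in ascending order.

8 Hz, 12 Hz, 16 Hz

fs/2 = 30 Hz.
188 Hz mod fs = 8 Hz.
8 Hz ≤ fs/2 = 30 Hz, appears at 8 Hz.
48 Hz > fs/2 = 30 Hz, folds to fs − 48 Hz = 12 Hz.
132 Hz mod fs = 12 Hz.
12 Hz ≤ fs/2 = 30 Hz, appears at 12 Hz.
256 Hz mod fs = 16 Hz.
16 Hz ≤ fs/2 = 30 Hz, appears at 16 Hz.
252 Hz mod fs = 12 Hz.
12 Hz ≤ fs/2 = 30 Hz, appears at 12 Hz.
Distinct values: {8 Hz, 12 Hz, 16 Hz}.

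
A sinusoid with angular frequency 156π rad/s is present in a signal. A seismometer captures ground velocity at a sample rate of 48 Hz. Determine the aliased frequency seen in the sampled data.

ω = 156π rad/s → f = ω/(2π) = 78 Hz.
78 Hz mod fs = 30 Hz.
30 Hz > fs/2 = 24 Hz, folds to fs − 30 Hz = 18 Hz.

18 Hz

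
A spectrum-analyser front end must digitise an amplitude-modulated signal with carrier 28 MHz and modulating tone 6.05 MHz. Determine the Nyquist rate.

68.1 MHz

AM sidebands sit at fc ± fm = 21.95 MHz and 34.05 MHz.
Highest-frequency component: 34.05 MHz.
Nyquist rate = 2 × 34.05 MHz = 68.1 MHz.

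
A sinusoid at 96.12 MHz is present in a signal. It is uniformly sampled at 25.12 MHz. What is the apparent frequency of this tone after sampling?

96.12 MHz mod fs = 20.76 MHz.
20.76 MHz > fs/2 = 12.56 MHz, folds to fs − 20.76 MHz = 4.36 MHz.

4.36 MHz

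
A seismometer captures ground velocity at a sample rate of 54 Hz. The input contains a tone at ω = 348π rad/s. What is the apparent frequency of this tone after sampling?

ω = 348π rad/s → f = ω/(2π) = 174 Hz.
174 Hz mod fs = 12 Hz.
12 Hz ≤ fs/2 = 27 Hz, appears at 12 Hz.

12 Hz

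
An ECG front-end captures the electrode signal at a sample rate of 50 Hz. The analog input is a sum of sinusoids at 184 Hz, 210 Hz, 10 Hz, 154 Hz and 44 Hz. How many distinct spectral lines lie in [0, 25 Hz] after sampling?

4

fs/2 = 25 Hz.
184 Hz mod fs = 34 Hz.
34 Hz > fs/2 = 25 Hz, folds to fs − 34 Hz = 16 Hz.
210 Hz mod fs = 10 Hz.
10 Hz ≤ fs/2 = 25 Hz, appears at 10 Hz.
10 Hz ≤ fs/2 = 25 Hz, passes unchanged.
154 Hz mod fs = 4 Hz.
4 Hz ≤ fs/2 = 25 Hz, appears at 4 Hz.
44 Hz > fs/2 = 25 Hz, folds to fs − 44 Hz = 6 Hz.
Distinct values: {4 Hz, 6 Hz, 10 Hz, 16 Hz} → 4.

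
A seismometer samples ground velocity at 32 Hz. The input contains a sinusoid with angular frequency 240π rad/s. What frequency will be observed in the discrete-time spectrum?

8 Hz

ω = 240π rad/s → f = ω/(2π) = 120 Hz.
120 Hz mod fs = 24 Hz.
24 Hz > fs/2 = 16 Hz, folds to fs − 24 Hz = 8 Hz.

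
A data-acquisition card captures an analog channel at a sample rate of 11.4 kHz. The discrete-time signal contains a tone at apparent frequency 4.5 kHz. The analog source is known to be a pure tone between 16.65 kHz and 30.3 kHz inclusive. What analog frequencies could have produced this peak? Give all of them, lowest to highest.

18.3 kHz, 27.3 kHz, 29.7 kHz

Frequencies that alias to 4.5 kHz are k·fs ± 4.5 kHz for integer k ≥ 0.
k=0: 4.5 kHz.
k=1: 6.9 kHz, 15.9 kHz.
k=2: 18.3 kHz, 27.3 kHz.
k=3: 29.7 kHz, 38.7 kHz.
k=4: 41.1 kHz, 50.1 kHz.
Within [16.65 kHz, 30.3 kHz]: 18.3 kHz, 27.3 kHz, 29.7 kHz.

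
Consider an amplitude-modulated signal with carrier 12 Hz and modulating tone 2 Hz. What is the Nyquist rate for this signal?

28 Hz

AM sidebands sit at fc ± fm = 10 Hz and 14 Hz.
Highest-frequency component: 14 Hz.
Nyquist rate = 2 × 14 Hz = 28 Hz.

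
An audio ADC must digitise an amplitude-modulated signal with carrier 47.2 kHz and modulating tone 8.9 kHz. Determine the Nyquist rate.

112.2 kHz

AM sidebands sit at fc ± fm = 38.3 kHz and 56.1 kHz.
Highest-frequency component: 56.1 kHz.
Nyquist rate = 2 × 56.1 kHz = 112.2 kHz.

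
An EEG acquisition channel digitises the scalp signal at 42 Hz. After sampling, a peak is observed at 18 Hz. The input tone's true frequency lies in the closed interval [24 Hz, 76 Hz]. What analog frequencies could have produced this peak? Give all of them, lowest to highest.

Frequencies that alias to 18 Hz are k·fs ± 18 Hz for integer k ≥ 0.
k=0: 18 Hz.
k=1: 24 Hz, 60 Hz.
k=2: 66 Hz, 102 Hz.
k=3: 108 Hz, 144 Hz.
Within [24 Hz, 76 Hz]: 24 Hz, 60 Hz, 66 Hz.

24 Hz, 60 Hz, 66 Hz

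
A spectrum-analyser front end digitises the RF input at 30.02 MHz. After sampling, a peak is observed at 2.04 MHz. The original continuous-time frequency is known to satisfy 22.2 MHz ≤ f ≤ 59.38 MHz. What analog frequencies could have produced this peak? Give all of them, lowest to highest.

27.98 MHz, 32.06 MHz, 58 MHz

Frequencies that alias to 2.04 MHz are k·fs ± 2.04 MHz for integer k ≥ 0.
k=0: 2.04 MHz.
k=1: 27.98 MHz, 32.06 MHz.
k=2: 58 MHz, 62.08 MHz.
k=3: 88.02 MHz, 92.1 MHz.
Within [22.2 MHz, 59.38 MHz]: 27.98 MHz, 32.06 MHz, 58 MHz.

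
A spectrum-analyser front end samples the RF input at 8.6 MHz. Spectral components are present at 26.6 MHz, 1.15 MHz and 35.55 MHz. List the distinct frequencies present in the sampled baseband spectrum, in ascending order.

fs/2 = 4.3 MHz.
26.6 MHz mod fs = 0.8 MHz.
0.8 MHz ≤ fs/2 = 4.3 MHz, appears at 0.8 MHz.
1.15 MHz ≤ fs/2 = 4.3 MHz, passes unchanged.
35.55 MHz mod fs = 1.15 MHz.
1.15 MHz ≤ fs/2 = 4.3 MHz, appears at 1.15 MHz.
Distinct values: {0.8 MHz, 1.15 MHz}.

0.8 MHz, 1.15 MHz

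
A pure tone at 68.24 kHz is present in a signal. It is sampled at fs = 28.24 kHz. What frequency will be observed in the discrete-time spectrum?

68.24 kHz mod fs = 11.76 kHz.
11.76 kHz ≤ fs/2 = 14.12 kHz, appears at 11.76 kHz.

11.76 kHz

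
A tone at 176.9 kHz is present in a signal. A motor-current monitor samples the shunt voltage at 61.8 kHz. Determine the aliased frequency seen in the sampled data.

176.9 kHz mod fs = 53.3 kHz.
53.3 kHz > fs/2 = 30.9 kHz, folds to fs − 53.3 kHz = 8.5 kHz.

8.5 kHz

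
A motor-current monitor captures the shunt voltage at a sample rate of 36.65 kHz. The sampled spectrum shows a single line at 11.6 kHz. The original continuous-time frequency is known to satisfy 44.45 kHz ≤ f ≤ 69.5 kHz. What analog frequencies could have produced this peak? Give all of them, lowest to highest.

48.25 kHz, 61.7 kHz

Frequencies that alias to 11.6 kHz are k·fs ± 11.6 kHz for integer k ≥ 0.
k=0: 11.6 kHz.
k=1: 25.05 kHz, 48.25 kHz.
k=2: 61.7 kHz, 84.9 kHz.
k=3: 98.35 kHz, 121.55 kHz.
Within [44.45 kHz, 69.5 kHz]: 48.25 kHz, 61.7 kHz.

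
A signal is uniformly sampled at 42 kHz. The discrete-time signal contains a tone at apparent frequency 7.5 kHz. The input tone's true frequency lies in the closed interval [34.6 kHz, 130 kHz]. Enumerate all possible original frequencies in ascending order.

49.5 kHz, 76.5 kHz, 91.5 kHz, 118.5 kHz

Frequencies that alias to 7.5 kHz are k·fs ± 7.5 kHz for integer k ≥ 0.
k=0: 7.5 kHz.
k=1: 34.5 kHz, 49.5 kHz.
k=2: 76.5 kHz, 91.5 kHz.
k=3: 118.5 kHz, 133.5 kHz.
k=4: 160.5 kHz, 175.5 kHz.
Within [34.6 kHz, 130 kHz]: 49.5 kHz, 76.5 kHz, 91.5 kHz, 118.5 kHz.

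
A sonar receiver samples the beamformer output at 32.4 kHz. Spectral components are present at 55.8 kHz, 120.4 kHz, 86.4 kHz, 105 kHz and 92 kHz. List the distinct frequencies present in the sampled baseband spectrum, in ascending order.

5.2 kHz, 7.8 kHz, 9 kHz, 9.2 kHz, 10.8 kHz

fs/2 = 16.2 kHz.
55.8 kHz mod fs = 23.4 kHz.
23.4 kHz > fs/2 = 16.2 kHz, folds to fs − 23.4 kHz = 9 kHz.
120.4 kHz mod fs = 23.2 kHz.
23.2 kHz > fs/2 = 16.2 kHz, folds to fs − 23.2 kHz = 9.2 kHz.
86.4 kHz mod fs = 21.6 kHz.
21.6 kHz > fs/2 = 16.2 kHz, folds to fs − 21.6 kHz = 10.8 kHz.
105 kHz mod fs = 7.8 kHz.
7.8 kHz ≤ fs/2 = 16.2 kHz, appears at 7.8 kHz.
92 kHz mod fs = 27.2 kHz.
27.2 kHz > fs/2 = 16.2 kHz, folds to fs − 27.2 kHz = 5.2 kHz.
Distinct values: {5.2 kHz, 7.8 kHz, 9 kHz, 9.2 kHz, 10.8 kHz}.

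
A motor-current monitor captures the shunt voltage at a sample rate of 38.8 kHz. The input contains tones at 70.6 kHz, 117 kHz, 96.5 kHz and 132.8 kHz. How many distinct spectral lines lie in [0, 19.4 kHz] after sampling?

fs/2 = 19.4 kHz.
70.6 kHz mod fs = 31.8 kHz.
31.8 kHz > fs/2 = 19.4 kHz, folds to fs − 31.8 kHz = 7 kHz.
117 kHz mod fs = 0.6 kHz.
0.6 kHz ≤ fs/2 = 19.4 kHz, appears at 0.6 kHz.
96.5 kHz mod fs = 18.9 kHz.
18.9 kHz ≤ fs/2 = 19.4 kHz, appears at 18.9 kHz.
132.8 kHz mod fs = 16.4 kHz.
16.4 kHz ≤ fs/2 = 19.4 kHz, appears at 16.4 kHz.
Distinct values: {0.6 kHz, 7 kHz, 16.4 kHz, 18.9 kHz} → 4.

4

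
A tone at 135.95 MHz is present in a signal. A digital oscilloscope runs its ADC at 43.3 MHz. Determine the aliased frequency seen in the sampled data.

6.05 MHz

135.95 MHz mod fs = 6.05 MHz.
6.05 MHz ≤ fs/2 = 21.65 MHz, appears at 6.05 MHz.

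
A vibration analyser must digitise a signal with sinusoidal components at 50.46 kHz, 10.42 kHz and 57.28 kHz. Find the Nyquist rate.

Highest-frequency component: 57.28 kHz.
Nyquist rate = 2 × 57.28 kHz = 114.56 kHz.

114.56 kHz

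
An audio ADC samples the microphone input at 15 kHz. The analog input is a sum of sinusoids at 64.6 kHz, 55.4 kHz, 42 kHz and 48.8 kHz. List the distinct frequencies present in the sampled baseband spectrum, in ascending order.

fs/2 = 7.5 kHz.
64.6 kHz mod fs = 4.6 kHz.
4.6 kHz ≤ fs/2 = 7.5 kHz, appears at 4.6 kHz.
55.4 kHz mod fs = 10.4 kHz.
10.4 kHz > fs/2 = 7.5 kHz, folds to fs − 10.4 kHz = 4.6 kHz.
42 kHz mod fs = 12 kHz.
12 kHz > fs/2 = 7.5 kHz, folds to fs − 12 kHz = 3 kHz.
48.8 kHz mod fs = 3.8 kHz.
3.8 kHz ≤ fs/2 = 7.5 kHz, appears at 3.8 kHz.
Distinct values: {3 kHz, 3.8 kHz, 4.6 kHz}.

3 kHz, 3.8 kHz, 4.6 kHz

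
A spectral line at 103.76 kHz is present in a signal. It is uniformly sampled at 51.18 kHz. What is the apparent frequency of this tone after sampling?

103.76 kHz mod fs = 1.4 kHz.
1.4 kHz ≤ fs/2 = 25.59 kHz, appears at 1.4 kHz.

1.4 kHz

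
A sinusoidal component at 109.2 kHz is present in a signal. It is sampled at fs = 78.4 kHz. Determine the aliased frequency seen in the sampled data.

30.8 kHz

109.2 kHz mod fs = 30.8 kHz.
30.8 kHz ≤ fs/2 = 39.2 kHz, appears at 30.8 kHz.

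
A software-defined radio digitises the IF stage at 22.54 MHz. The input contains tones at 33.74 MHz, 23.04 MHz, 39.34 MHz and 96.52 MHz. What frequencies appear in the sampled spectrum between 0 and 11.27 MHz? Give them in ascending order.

fs/2 = 11.27 MHz.
33.74 MHz mod fs = 11.2 MHz.
11.2 MHz ≤ fs/2 = 11.27 MHz, appears at 11.2 MHz.
23.04 MHz mod fs = 0.5 MHz.
0.5 MHz ≤ fs/2 = 11.27 MHz, appears at 0.5 MHz.
39.34 MHz mod fs = 16.8 MHz.
16.8 MHz > fs/2 = 11.27 MHz, folds to fs − 16.8 MHz = 5.74 MHz.
96.52 MHz mod fs = 6.36 MHz.
6.36 MHz ≤ fs/2 = 11.27 MHz, appears at 6.36 MHz.
Distinct values: {0.5 MHz, 5.74 MHz, 6.36 MHz, 11.2 MHz}.

0.5 MHz, 5.74 MHz, 6.36 MHz, 11.2 MHz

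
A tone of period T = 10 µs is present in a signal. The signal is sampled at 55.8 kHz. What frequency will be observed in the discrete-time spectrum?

11.6 kHz

T = 10 µs → f = 1/T = 100 kHz.
100 kHz mod fs = 44.2 kHz.
44.2 kHz > fs/2 = 27.9 kHz, folds to fs − 44.2 kHz = 11.6 kHz.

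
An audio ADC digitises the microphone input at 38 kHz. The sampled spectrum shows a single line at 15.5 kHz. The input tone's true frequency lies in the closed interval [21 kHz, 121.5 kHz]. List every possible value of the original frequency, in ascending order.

Frequencies that alias to 15.5 kHz are k·fs ± 15.5 kHz for integer k ≥ 0.
k=0: 15.5 kHz.
k=1: 22.5 kHz, 53.5 kHz.
k=2: 60.5 kHz, 91.5 kHz.
k=3: 98.5 kHz, 129.5 kHz.
k=4: 136.5 kHz, 167.5 kHz.
Within [21 kHz, 121.5 kHz]: 22.5 kHz, 53.5 kHz, 60.5 kHz, 91.5 kHz, 98.5 kHz.

22.5 kHz, 53.5 kHz, 60.5 kHz, 91.5 kHz, 98.5 kHz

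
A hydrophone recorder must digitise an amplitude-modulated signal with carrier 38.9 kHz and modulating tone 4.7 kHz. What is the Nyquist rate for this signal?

AM sidebands sit at fc ± fm = 34.2 kHz and 43.6 kHz.
Highest-frequency component: 43.6 kHz.
Nyquist rate = 2 × 43.6 kHz = 87.2 kHz.

87.2 kHz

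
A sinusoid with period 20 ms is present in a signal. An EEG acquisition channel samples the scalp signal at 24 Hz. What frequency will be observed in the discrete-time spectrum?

T = 20 ms → f = 1/T = 50 Hz.
50 Hz mod fs = 2 Hz.
2 Hz ≤ fs/2 = 12 Hz, appears at 2 Hz.

2 Hz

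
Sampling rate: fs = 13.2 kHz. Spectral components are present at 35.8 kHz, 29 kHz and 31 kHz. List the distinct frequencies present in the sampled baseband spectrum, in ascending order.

fs/2 = 6.6 kHz.
35.8 kHz mod fs = 9.4 kHz.
9.4 kHz > fs/2 = 6.6 kHz, folds to fs − 9.4 kHz = 3.8 kHz.
29 kHz mod fs = 2.6 kHz.
2.6 kHz ≤ fs/2 = 6.6 kHz, appears at 2.6 kHz.
31 kHz mod fs = 4.6 kHz.
4.6 kHz ≤ fs/2 = 6.6 kHz, appears at 4.6 kHz.
Distinct values: {2.6 kHz, 3.8 kHz, 4.6 kHz}.

2.6 kHz, 3.8 kHz, 4.6 kHz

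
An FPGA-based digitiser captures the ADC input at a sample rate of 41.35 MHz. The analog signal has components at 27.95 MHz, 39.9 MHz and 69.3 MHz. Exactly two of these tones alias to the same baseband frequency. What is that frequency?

fs/2 = 20.675 MHz.
27.95 MHz > fs/2 = 20.675 MHz, folds to fs − 27.95 MHz = 13.4 MHz.
39.9 MHz > fs/2 = 20.675 MHz, folds to fs − 39.9 MHz = 1.45 MHz.
69.3 MHz mod fs = 27.95 MHz.
27.95 MHz > fs/2 = 20.675 MHz, folds to fs − 27.95 MHz = 13.4 MHz.
27.95 MHz and 69.3 MHz both map to 13.4 MHz.

13.4 MHz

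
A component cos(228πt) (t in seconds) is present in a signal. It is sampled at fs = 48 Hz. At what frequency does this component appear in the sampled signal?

18 Hz

ω = 228π rad/s → f = ω/(2π) = 114 Hz.
114 Hz mod fs = 18 Hz.
18 Hz ≤ fs/2 = 24 Hz, appears at 18 Hz.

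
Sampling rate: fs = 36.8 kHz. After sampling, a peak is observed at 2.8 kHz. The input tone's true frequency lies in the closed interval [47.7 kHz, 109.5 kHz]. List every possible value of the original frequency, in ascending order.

70.8 kHz, 76.4 kHz, 107.6 kHz

Frequencies that alias to 2.8 kHz are k·fs ± 2.8 kHz for integer k ≥ 0.
k=0: 2.8 kHz.
k=1: 34 kHz, 39.6 kHz.
k=2: 70.8 kHz, 76.4 kHz.
k=3: 107.6 kHz, 113.2 kHz.
k=4: 144.4 kHz, 150 kHz.
Within [47.7 kHz, 109.5 kHz]: 70.8 kHz, 76.4 kHz, 107.6 kHz.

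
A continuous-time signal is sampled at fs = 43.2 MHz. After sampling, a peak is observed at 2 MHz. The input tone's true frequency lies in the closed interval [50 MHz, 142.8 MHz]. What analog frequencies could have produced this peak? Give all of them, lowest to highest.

84.4 MHz, 88.4 MHz, 127.6 MHz, 131.6 MHz

Frequencies that alias to 2 MHz are k·fs ± 2 MHz for integer k ≥ 0.
k=0: 2 MHz.
k=1: 41.2 MHz, 45.2 MHz.
k=2: 84.4 MHz, 88.4 MHz.
k=3: 127.6 MHz, 131.6 MHz.
k=4: 170.8 MHz, 174.8 MHz.
Within [50 MHz, 142.8 MHz]: 84.4 MHz, 88.4 MHz, 127.6 MHz, 131.6 MHz.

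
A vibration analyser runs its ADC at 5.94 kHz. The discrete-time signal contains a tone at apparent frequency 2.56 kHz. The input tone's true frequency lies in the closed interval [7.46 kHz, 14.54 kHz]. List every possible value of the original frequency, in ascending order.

8.5 kHz, 9.32 kHz, 14.44 kHz

Frequencies that alias to 2.56 kHz are k·fs ± 2.56 kHz for integer k ≥ 0.
k=0: 2.56 kHz.
k=1: 3.38 kHz, 8.5 kHz.
k=2: 9.32 kHz, 14.44 kHz.
k=3: 15.26 kHz, 20.38 kHz.
Within [7.46 kHz, 14.54 kHz]: 8.5 kHz, 9.32 kHz, 14.44 kHz.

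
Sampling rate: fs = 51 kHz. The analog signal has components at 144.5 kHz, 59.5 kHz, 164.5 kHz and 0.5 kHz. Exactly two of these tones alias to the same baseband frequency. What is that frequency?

fs/2 = 25.5 kHz.
144.5 kHz mod fs = 42.5 kHz.
42.5 kHz > fs/2 = 25.5 kHz, folds to fs − 42.5 kHz = 8.5 kHz.
59.5 kHz mod fs = 8.5 kHz.
8.5 kHz ≤ fs/2 = 25.5 kHz, appears at 8.5 kHz.
164.5 kHz mod fs = 11.5 kHz.
11.5 kHz ≤ fs/2 = 25.5 kHz, appears at 11.5 kHz.
0.5 kHz ≤ fs/2 = 25.5 kHz, passes unchanged.
59.5 kHz and 144.5 kHz both map to 8.5 kHz.

8.5 kHz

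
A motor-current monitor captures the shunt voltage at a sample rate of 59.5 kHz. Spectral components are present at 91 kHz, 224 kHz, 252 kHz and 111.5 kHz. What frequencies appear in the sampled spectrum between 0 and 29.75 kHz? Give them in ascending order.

7.5 kHz, 14 kHz, 28 kHz

fs/2 = 29.75 kHz.
91 kHz mod fs = 31.5 kHz.
31.5 kHz > fs/2 = 29.75 kHz, folds to fs − 31.5 kHz = 28 kHz.
224 kHz mod fs = 45.5 kHz.
45.5 kHz > fs/2 = 29.75 kHz, folds to fs − 45.5 kHz = 14 kHz.
252 kHz mod fs = 14 kHz.
14 kHz ≤ fs/2 = 29.75 kHz, appears at 14 kHz.
111.5 kHz mod fs = 52 kHz.
52 kHz > fs/2 = 29.75 kHz, folds to fs − 52 kHz = 7.5 kHz.
Distinct values: {7.5 kHz, 14 kHz, 28 kHz}.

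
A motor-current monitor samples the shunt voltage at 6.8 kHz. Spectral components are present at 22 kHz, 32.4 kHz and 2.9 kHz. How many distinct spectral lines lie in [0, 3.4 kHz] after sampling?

2

fs/2 = 3.4 kHz.
22 kHz mod fs = 1.6 kHz.
1.6 kHz ≤ fs/2 = 3.4 kHz, appears at 1.6 kHz.
32.4 kHz mod fs = 5.2 kHz.
5.2 kHz > fs/2 = 3.4 kHz, folds to fs − 5.2 kHz = 1.6 kHz.
2.9 kHz ≤ fs/2 = 3.4 kHz, passes unchanged.
Distinct values: {1.6 kHz, 2.9 kHz} → 2.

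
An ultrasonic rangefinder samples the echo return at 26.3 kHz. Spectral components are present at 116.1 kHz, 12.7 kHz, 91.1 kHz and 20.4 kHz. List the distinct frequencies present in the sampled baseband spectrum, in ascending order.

fs/2 = 13.15 kHz.
116.1 kHz mod fs = 10.9 kHz.
10.9 kHz ≤ fs/2 = 13.15 kHz, appears at 10.9 kHz.
12.7 kHz ≤ fs/2 = 13.15 kHz, passes unchanged.
91.1 kHz mod fs = 12.2 kHz.
12.2 kHz ≤ fs/2 = 13.15 kHz, appears at 12.2 kHz.
20.4 kHz > fs/2 = 13.15 kHz, folds to fs − 20.4 kHz = 5.9 kHz.
Distinct values: {5.9 kHz, 10.9 kHz, 12.2 kHz, 12.7 kHz}.

5.9 kHz, 10.9 kHz, 12.2 kHz, 12.7 kHz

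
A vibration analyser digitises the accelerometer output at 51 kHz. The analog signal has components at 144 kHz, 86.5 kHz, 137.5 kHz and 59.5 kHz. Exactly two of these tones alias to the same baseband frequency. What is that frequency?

fs/2 = 25.5 kHz.
144 kHz mod fs = 42 kHz.
42 kHz > fs/2 = 25.5 kHz, folds to fs − 42 kHz = 9 kHz.
86.5 kHz mod fs = 35.5 kHz.
35.5 kHz > fs/2 = 25.5 kHz, folds to fs − 35.5 kHz = 15.5 kHz.
137.5 kHz mod fs = 35.5 kHz.
35.5 kHz > fs/2 = 25.5 kHz, folds to fs − 35.5 kHz = 15.5 kHz.
59.5 kHz mod fs = 8.5 kHz.
8.5 kHz ≤ fs/2 = 25.5 kHz, appears at 8.5 kHz.
86.5 kHz and 137.5 kHz both map to 15.5 kHz.

15.5 kHz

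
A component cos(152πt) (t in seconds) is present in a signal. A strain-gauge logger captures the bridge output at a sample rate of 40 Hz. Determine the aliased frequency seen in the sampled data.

4 Hz

ω = 152π rad/s → f = ω/(2π) = 76 Hz.
76 Hz mod fs = 36 Hz.
36 Hz > fs/2 = 20 Hz, folds to fs − 36 Hz = 4 Hz.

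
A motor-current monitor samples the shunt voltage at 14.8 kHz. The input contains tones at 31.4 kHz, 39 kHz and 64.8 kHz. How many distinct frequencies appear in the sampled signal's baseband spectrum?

fs/2 = 7.4 kHz.
31.4 kHz mod fs = 1.8 kHz.
1.8 kHz ≤ fs/2 = 7.4 kHz, appears at 1.8 kHz.
39 kHz mod fs = 9.4 kHz.
9.4 kHz > fs/2 = 7.4 kHz, folds to fs − 9.4 kHz = 5.4 kHz.
64.8 kHz mod fs = 5.6 kHz.
5.6 kHz ≤ fs/2 = 7.4 kHz, appears at 5.6 kHz.
Distinct values: {1.8 kHz, 5.4 kHz, 5.6 kHz} → 3.

3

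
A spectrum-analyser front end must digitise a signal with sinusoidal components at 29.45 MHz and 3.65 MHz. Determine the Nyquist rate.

Highest-frequency component: 29.45 MHz.
Nyquist rate = 2 × 29.45 MHz = 58.9 MHz.

58.9 MHz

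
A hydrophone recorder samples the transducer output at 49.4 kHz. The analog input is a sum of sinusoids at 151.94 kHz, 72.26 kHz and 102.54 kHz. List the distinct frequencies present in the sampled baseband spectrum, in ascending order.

3.74 kHz, 22.86 kHz

fs/2 = 24.7 kHz.
151.94 kHz mod fs = 3.74 kHz.
3.74 kHz ≤ fs/2 = 24.7 kHz, appears at 3.74 kHz.
72.26 kHz mod fs = 22.86 kHz.
22.86 kHz ≤ fs/2 = 24.7 kHz, appears at 22.86 kHz.
102.54 kHz mod fs = 3.74 kHz.
3.74 kHz ≤ fs/2 = 24.7 kHz, appears at 3.74 kHz.
Distinct values: {3.74 kHz, 22.86 kHz}.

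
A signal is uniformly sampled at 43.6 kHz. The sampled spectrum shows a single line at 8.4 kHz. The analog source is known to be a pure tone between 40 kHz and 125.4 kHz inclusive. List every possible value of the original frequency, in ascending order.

52 kHz, 78.8 kHz, 95.6 kHz, 122.4 kHz

Frequencies that alias to 8.4 kHz are k·fs ± 8.4 kHz for integer k ≥ 0.
k=0: 8.4 kHz.
k=1: 35.2 kHz, 52 kHz.
k=2: 78.8 kHz, 95.6 kHz.
k=3: 122.4 kHz, 139.2 kHz.
k=4: 166 kHz, 182.8 kHz.
Within [40 kHz, 125.4 kHz]: 52 kHz, 78.8 kHz, 95.6 kHz, 122.4 kHz.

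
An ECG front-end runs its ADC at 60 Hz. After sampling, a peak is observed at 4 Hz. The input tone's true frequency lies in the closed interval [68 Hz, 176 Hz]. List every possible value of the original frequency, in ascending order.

Frequencies that alias to 4 Hz are k·fs ± 4 Hz for integer k ≥ 0.
k=0: 4 Hz.
k=1: 56 Hz, 64 Hz.
k=2: 116 Hz, 124 Hz.
k=3: 176 Hz, 184 Hz.
k=4: 236 Hz, 244 Hz.
Within [68 Hz, 176 Hz]: 116 Hz, 124 Hz, 176 Hz.

116 Hz, 124 Hz, 176 Hz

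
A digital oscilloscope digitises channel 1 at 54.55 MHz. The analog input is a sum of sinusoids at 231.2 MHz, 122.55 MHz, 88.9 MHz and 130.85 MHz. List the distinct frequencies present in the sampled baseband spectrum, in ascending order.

fs/2 = 27.275 MHz.
231.2 MHz mod fs = 13 MHz.
13 MHz ≤ fs/2 = 27.275 MHz, appears at 13 MHz.
122.55 MHz mod fs = 13.45 MHz.
13.45 MHz ≤ fs/2 = 27.275 MHz, appears at 13.45 MHz.
88.9 MHz mod fs = 34.35 MHz.
34.35 MHz > fs/2 = 27.275 MHz, folds to fs − 34.35 MHz = 20.2 MHz.
130.85 MHz mod fs = 21.75 MHz.
21.75 MHz ≤ fs/2 = 27.275 MHz, appears at 21.75 MHz.
Distinct values: {13 MHz, 13.45 MHz, 20.2 MHz, 21.75 MHz}.

13 MHz, 13.45 MHz, 20.2 MHz, 21.75 MHz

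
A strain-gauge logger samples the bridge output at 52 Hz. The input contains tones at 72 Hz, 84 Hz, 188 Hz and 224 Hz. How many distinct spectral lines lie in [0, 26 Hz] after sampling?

fs/2 = 26 Hz.
72 Hz mod fs = 20 Hz.
20 Hz ≤ fs/2 = 26 Hz, appears at 20 Hz.
84 Hz mod fs = 32 Hz.
32 Hz > fs/2 = 26 Hz, folds to fs − 32 Hz = 20 Hz.
188 Hz mod fs = 32 Hz.
32 Hz > fs/2 = 26 Hz, folds to fs − 32 Hz = 20 Hz.
224 Hz mod fs = 16 Hz.
16 Hz ≤ fs/2 = 26 Hz, appears at 16 Hz.
Distinct values: {16 Hz, 20 Hz} → 2.

2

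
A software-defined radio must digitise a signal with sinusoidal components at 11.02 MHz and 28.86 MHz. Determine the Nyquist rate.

57.72 MHz

Highest-frequency component: 28.86 MHz.
Nyquist rate = 2 × 28.86 MHz = 57.72 MHz.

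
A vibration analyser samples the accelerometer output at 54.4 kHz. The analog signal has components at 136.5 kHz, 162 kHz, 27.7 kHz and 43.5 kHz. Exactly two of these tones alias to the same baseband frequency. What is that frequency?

fs/2 = 27.2 kHz.
136.5 kHz mod fs = 27.7 kHz.
27.7 kHz > fs/2 = 27.2 kHz, folds to fs − 27.7 kHz = 26.7 kHz.
162 kHz mod fs = 53.2 kHz.
53.2 kHz > fs/2 = 27.2 kHz, folds to fs − 53.2 kHz = 1.2 kHz.
27.7 kHz > fs/2 = 27.2 kHz, folds to fs − 27.7 kHz = 26.7 kHz.
43.5 kHz > fs/2 = 27.2 kHz, folds to fs − 43.5 kHz = 10.9 kHz.
27.7 kHz and 136.5 kHz both map to 26.7 kHz.

26.7 kHz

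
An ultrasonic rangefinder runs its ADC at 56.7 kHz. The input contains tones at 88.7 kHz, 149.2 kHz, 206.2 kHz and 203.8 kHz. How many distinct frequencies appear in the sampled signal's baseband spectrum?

4

fs/2 = 28.35 kHz.
88.7 kHz mod fs = 32 kHz.
32 kHz > fs/2 = 28.35 kHz, folds to fs − 32 kHz = 24.7 kHz.
149.2 kHz mod fs = 35.8 kHz.
35.8 kHz > fs/2 = 28.35 kHz, folds to fs − 35.8 kHz = 20.9 kHz.
206.2 kHz mod fs = 36.1 kHz.
36.1 kHz > fs/2 = 28.35 kHz, folds to fs − 36.1 kHz = 20.6 kHz.
203.8 kHz mod fs = 33.7 kHz.
33.7 kHz > fs/2 = 28.35 kHz, folds to fs − 33.7 kHz = 23 kHz.
Distinct values: {20.6 kHz, 20.9 kHz, 23 kHz, 24.7 kHz} → 4.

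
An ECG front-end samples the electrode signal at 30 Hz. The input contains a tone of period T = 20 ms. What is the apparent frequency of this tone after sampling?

10 Hz

T = 20 ms → f = 1/T = 50 Hz.
50 Hz mod fs = 20 Hz.
20 Hz > fs/2 = 15 Hz, folds to fs − 20 Hz = 10 Hz.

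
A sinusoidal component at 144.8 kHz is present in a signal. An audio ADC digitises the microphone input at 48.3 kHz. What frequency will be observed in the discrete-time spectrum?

144.8 kHz mod fs = 48.2 kHz.
48.2 kHz > fs/2 = 24.15 kHz, folds to fs − 48.2 kHz = 0.1 kHz.

0.1 kHz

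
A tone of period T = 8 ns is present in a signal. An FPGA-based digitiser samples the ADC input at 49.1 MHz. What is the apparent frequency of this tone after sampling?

T = 8 ns → f = 1/T = 125 MHz.
125 MHz mod fs = 26.8 MHz.
26.8 MHz > fs/2 = 24.55 MHz, folds to fs − 26.8 MHz = 22.3 MHz.

22.3 MHz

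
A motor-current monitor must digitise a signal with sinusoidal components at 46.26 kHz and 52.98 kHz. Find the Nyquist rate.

105.96 kHz

Highest-frequency component: 52.98 kHz.
Nyquist rate = 2 × 52.98 kHz = 105.96 kHz.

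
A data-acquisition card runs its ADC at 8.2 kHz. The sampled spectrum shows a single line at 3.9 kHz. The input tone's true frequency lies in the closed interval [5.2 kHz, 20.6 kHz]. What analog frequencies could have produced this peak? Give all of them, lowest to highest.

12.1 kHz, 12.5 kHz, 20.3 kHz

Frequencies that alias to 3.9 kHz are k·fs ± 3.9 kHz for integer k ≥ 0.
k=0: 3.9 kHz.
k=1: 4.3 kHz, 12.1 kHz.
k=2: 12.5 kHz, 20.3 kHz.
k=3: 20.7 kHz, 28.5 kHz.
Within [5.2 kHz, 20.6 kHz]: 12.1 kHz, 12.5 kHz, 20.3 kHz.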